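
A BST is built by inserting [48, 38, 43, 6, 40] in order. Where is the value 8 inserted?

Starting tree (level order): [48, 38, None, 6, 43, None, None, 40]
Insertion path: 48 -> 38 -> 6
Result: insert 8 as right child of 6
Final tree (level order): [48, 38, None, 6, 43, None, 8, 40]


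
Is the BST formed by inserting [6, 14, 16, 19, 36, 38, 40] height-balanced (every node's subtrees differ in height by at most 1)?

Tree (level-order array): [6, None, 14, None, 16, None, 19, None, 36, None, 38, None, 40]
Definition: a tree is height-balanced if, at every node, |h(left) - h(right)| <= 1 (empty subtree has height -1).
Bottom-up per-node check:
  node 40: h_left=-1, h_right=-1, diff=0 [OK], height=0
  node 38: h_left=-1, h_right=0, diff=1 [OK], height=1
  node 36: h_left=-1, h_right=1, diff=2 [FAIL (|-1-1|=2 > 1)], height=2
  node 19: h_left=-1, h_right=2, diff=3 [FAIL (|-1-2|=3 > 1)], height=3
  node 16: h_left=-1, h_right=3, diff=4 [FAIL (|-1-3|=4 > 1)], height=4
  node 14: h_left=-1, h_right=4, diff=5 [FAIL (|-1-4|=5 > 1)], height=5
  node 6: h_left=-1, h_right=5, diff=6 [FAIL (|-1-5|=6 > 1)], height=6
Node 36 violates the condition: |-1 - 1| = 2 > 1.
Result: Not balanced


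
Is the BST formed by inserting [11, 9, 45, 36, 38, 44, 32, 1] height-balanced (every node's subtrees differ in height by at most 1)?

Tree (level-order array): [11, 9, 45, 1, None, 36, None, None, None, 32, 38, None, None, None, 44]
Definition: a tree is height-balanced if, at every node, |h(left) - h(right)| <= 1 (empty subtree has height -1).
Bottom-up per-node check:
  node 1: h_left=-1, h_right=-1, diff=0 [OK], height=0
  node 9: h_left=0, h_right=-1, diff=1 [OK], height=1
  node 32: h_left=-1, h_right=-1, diff=0 [OK], height=0
  node 44: h_left=-1, h_right=-1, diff=0 [OK], height=0
  node 38: h_left=-1, h_right=0, diff=1 [OK], height=1
  node 36: h_left=0, h_right=1, diff=1 [OK], height=2
  node 45: h_left=2, h_right=-1, diff=3 [FAIL (|2--1|=3 > 1)], height=3
  node 11: h_left=1, h_right=3, diff=2 [FAIL (|1-3|=2 > 1)], height=4
Node 45 violates the condition: |2 - -1| = 3 > 1.
Result: Not balanced


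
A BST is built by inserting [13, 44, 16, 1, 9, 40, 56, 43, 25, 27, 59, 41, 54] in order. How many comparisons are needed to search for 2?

Search path for 2: 13 -> 1 -> 9
Found: False
Comparisons: 3


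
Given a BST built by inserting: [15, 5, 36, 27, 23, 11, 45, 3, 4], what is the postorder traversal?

Tree insertion order: [15, 5, 36, 27, 23, 11, 45, 3, 4]
Tree (level-order array): [15, 5, 36, 3, 11, 27, 45, None, 4, None, None, 23]
Postorder traversal: [4, 3, 11, 5, 23, 27, 45, 36, 15]


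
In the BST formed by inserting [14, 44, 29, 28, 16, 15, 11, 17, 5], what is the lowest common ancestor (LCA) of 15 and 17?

Tree insertion order: [14, 44, 29, 28, 16, 15, 11, 17, 5]
Tree (level-order array): [14, 11, 44, 5, None, 29, None, None, None, 28, None, 16, None, 15, 17]
In a BST, the LCA of p=15, q=17 is the first node v on the
root-to-leaf path with p <= v <= q (go left if both < v, right if both > v).
Walk from root:
  at 14: both 15 and 17 > 14, go right
  at 44: both 15 and 17 < 44, go left
  at 29: both 15 and 17 < 29, go left
  at 28: both 15 and 17 < 28, go left
  at 16: 15 <= 16 <= 17, this is the LCA
LCA = 16


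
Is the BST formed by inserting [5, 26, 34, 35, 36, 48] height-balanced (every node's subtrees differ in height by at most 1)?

Tree (level-order array): [5, None, 26, None, 34, None, 35, None, 36, None, 48]
Definition: a tree is height-balanced if, at every node, |h(left) - h(right)| <= 1 (empty subtree has height -1).
Bottom-up per-node check:
  node 48: h_left=-1, h_right=-1, diff=0 [OK], height=0
  node 36: h_left=-1, h_right=0, diff=1 [OK], height=1
  node 35: h_left=-1, h_right=1, diff=2 [FAIL (|-1-1|=2 > 1)], height=2
  node 34: h_left=-1, h_right=2, diff=3 [FAIL (|-1-2|=3 > 1)], height=3
  node 26: h_left=-1, h_right=3, diff=4 [FAIL (|-1-3|=4 > 1)], height=4
  node 5: h_left=-1, h_right=4, diff=5 [FAIL (|-1-4|=5 > 1)], height=5
Node 35 violates the condition: |-1 - 1| = 2 > 1.
Result: Not balanced


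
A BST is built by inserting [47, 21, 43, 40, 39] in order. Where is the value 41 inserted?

Starting tree (level order): [47, 21, None, None, 43, 40, None, 39]
Insertion path: 47 -> 21 -> 43 -> 40
Result: insert 41 as right child of 40
Final tree (level order): [47, 21, None, None, 43, 40, None, 39, 41]


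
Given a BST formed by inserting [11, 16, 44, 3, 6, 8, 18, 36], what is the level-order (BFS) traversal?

Tree insertion order: [11, 16, 44, 3, 6, 8, 18, 36]
Tree (level-order array): [11, 3, 16, None, 6, None, 44, None, 8, 18, None, None, None, None, 36]
BFS from the root, enqueuing left then right child of each popped node:
  queue [11] -> pop 11, enqueue [3, 16], visited so far: [11]
  queue [3, 16] -> pop 3, enqueue [6], visited so far: [11, 3]
  queue [16, 6] -> pop 16, enqueue [44], visited so far: [11, 3, 16]
  queue [6, 44] -> pop 6, enqueue [8], visited so far: [11, 3, 16, 6]
  queue [44, 8] -> pop 44, enqueue [18], visited so far: [11, 3, 16, 6, 44]
  queue [8, 18] -> pop 8, enqueue [none], visited so far: [11, 3, 16, 6, 44, 8]
  queue [18] -> pop 18, enqueue [36], visited so far: [11, 3, 16, 6, 44, 8, 18]
  queue [36] -> pop 36, enqueue [none], visited so far: [11, 3, 16, 6, 44, 8, 18, 36]
Result: [11, 3, 16, 6, 44, 8, 18, 36]


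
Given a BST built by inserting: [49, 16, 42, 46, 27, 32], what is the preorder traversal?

Tree insertion order: [49, 16, 42, 46, 27, 32]
Tree (level-order array): [49, 16, None, None, 42, 27, 46, None, 32]
Preorder traversal: [49, 16, 42, 27, 32, 46]


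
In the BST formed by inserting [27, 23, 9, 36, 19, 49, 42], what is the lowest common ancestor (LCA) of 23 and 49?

Tree insertion order: [27, 23, 9, 36, 19, 49, 42]
Tree (level-order array): [27, 23, 36, 9, None, None, 49, None, 19, 42]
In a BST, the LCA of p=23, q=49 is the first node v on the
root-to-leaf path with p <= v <= q (go left if both < v, right if both > v).
Walk from root:
  at 27: 23 <= 27 <= 49, this is the LCA
LCA = 27


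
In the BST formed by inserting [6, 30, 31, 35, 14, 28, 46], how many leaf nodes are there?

Tree built from: [6, 30, 31, 35, 14, 28, 46]
Tree (level-order array): [6, None, 30, 14, 31, None, 28, None, 35, None, None, None, 46]
Rule: A leaf has 0 children.
Per-node child counts:
  node 6: 1 child(ren)
  node 30: 2 child(ren)
  node 14: 1 child(ren)
  node 28: 0 child(ren)
  node 31: 1 child(ren)
  node 35: 1 child(ren)
  node 46: 0 child(ren)
Matching nodes: [28, 46]
Count of leaf nodes: 2


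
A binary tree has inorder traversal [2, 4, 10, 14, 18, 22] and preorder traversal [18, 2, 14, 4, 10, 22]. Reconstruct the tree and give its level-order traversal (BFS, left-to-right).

Inorder:  [2, 4, 10, 14, 18, 22]
Preorder: [18, 2, 14, 4, 10, 22]
Algorithm: preorder visits root first, so consume preorder in order;
for each root, split the current inorder slice at that value into
left-subtree inorder and right-subtree inorder, then recurse.
Recursive splits:
  root=18; inorder splits into left=[2, 4, 10, 14], right=[22]
  root=2; inorder splits into left=[], right=[4, 10, 14]
  root=14; inorder splits into left=[4, 10], right=[]
  root=4; inorder splits into left=[], right=[10]
  root=10; inorder splits into left=[], right=[]
  root=22; inorder splits into left=[], right=[]
Reconstructed level-order: [18, 2, 22, 14, 4, 10]


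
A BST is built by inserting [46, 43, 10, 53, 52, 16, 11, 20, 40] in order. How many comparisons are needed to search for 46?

Search path for 46: 46
Found: True
Comparisons: 1


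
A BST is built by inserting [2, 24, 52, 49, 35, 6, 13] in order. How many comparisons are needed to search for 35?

Search path for 35: 2 -> 24 -> 52 -> 49 -> 35
Found: True
Comparisons: 5


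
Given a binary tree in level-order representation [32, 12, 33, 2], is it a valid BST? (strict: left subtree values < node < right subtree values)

Level-order array: [32, 12, 33, 2]
Validate using subtree bounds (lo, hi): at each node, require lo < value < hi,
then recurse left with hi=value and right with lo=value.
Preorder trace (stopping at first violation):
  at node 32 with bounds (-inf, +inf): OK
  at node 12 with bounds (-inf, 32): OK
  at node 2 with bounds (-inf, 12): OK
  at node 33 with bounds (32, +inf): OK
No violation found at any node.
Result: Valid BST


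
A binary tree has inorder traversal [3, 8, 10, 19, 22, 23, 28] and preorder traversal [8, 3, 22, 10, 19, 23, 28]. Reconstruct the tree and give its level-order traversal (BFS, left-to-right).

Inorder:  [3, 8, 10, 19, 22, 23, 28]
Preorder: [8, 3, 22, 10, 19, 23, 28]
Algorithm: preorder visits root first, so consume preorder in order;
for each root, split the current inorder slice at that value into
left-subtree inorder and right-subtree inorder, then recurse.
Recursive splits:
  root=8; inorder splits into left=[3], right=[10, 19, 22, 23, 28]
  root=3; inorder splits into left=[], right=[]
  root=22; inorder splits into left=[10, 19], right=[23, 28]
  root=10; inorder splits into left=[], right=[19]
  root=19; inorder splits into left=[], right=[]
  root=23; inorder splits into left=[], right=[28]
  root=28; inorder splits into left=[], right=[]
Reconstructed level-order: [8, 3, 22, 10, 23, 19, 28]


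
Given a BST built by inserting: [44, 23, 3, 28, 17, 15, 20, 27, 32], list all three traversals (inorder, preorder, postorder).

Tree insertion order: [44, 23, 3, 28, 17, 15, 20, 27, 32]
Tree (level-order array): [44, 23, None, 3, 28, None, 17, 27, 32, 15, 20]
Inorder (L, root, R): [3, 15, 17, 20, 23, 27, 28, 32, 44]
Preorder (root, L, R): [44, 23, 3, 17, 15, 20, 28, 27, 32]
Postorder (L, R, root): [15, 20, 17, 3, 27, 32, 28, 23, 44]


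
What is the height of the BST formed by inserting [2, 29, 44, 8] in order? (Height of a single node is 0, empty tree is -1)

Insertion order: [2, 29, 44, 8]
Tree (level-order array): [2, None, 29, 8, 44]
Compute height bottom-up (empty subtree = -1):
  height(8) = 1 + max(-1, -1) = 0
  height(44) = 1 + max(-1, -1) = 0
  height(29) = 1 + max(0, 0) = 1
  height(2) = 1 + max(-1, 1) = 2
Height = 2


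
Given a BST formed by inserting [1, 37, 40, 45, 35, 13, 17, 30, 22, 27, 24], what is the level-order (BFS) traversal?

Tree insertion order: [1, 37, 40, 45, 35, 13, 17, 30, 22, 27, 24]
Tree (level-order array): [1, None, 37, 35, 40, 13, None, None, 45, None, 17, None, None, None, 30, 22, None, None, 27, 24]
BFS from the root, enqueuing left then right child of each popped node:
  queue [1] -> pop 1, enqueue [37], visited so far: [1]
  queue [37] -> pop 37, enqueue [35, 40], visited so far: [1, 37]
  queue [35, 40] -> pop 35, enqueue [13], visited so far: [1, 37, 35]
  queue [40, 13] -> pop 40, enqueue [45], visited so far: [1, 37, 35, 40]
  queue [13, 45] -> pop 13, enqueue [17], visited so far: [1, 37, 35, 40, 13]
  queue [45, 17] -> pop 45, enqueue [none], visited so far: [1, 37, 35, 40, 13, 45]
  queue [17] -> pop 17, enqueue [30], visited so far: [1, 37, 35, 40, 13, 45, 17]
  queue [30] -> pop 30, enqueue [22], visited so far: [1, 37, 35, 40, 13, 45, 17, 30]
  queue [22] -> pop 22, enqueue [27], visited so far: [1, 37, 35, 40, 13, 45, 17, 30, 22]
  queue [27] -> pop 27, enqueue [24], visited so far: [1, 37, 35, 40, 13, 45, 17, 30, 22, 27]
  queue [24] -> pop 24, enqueue [none], visited so far: [1, 37, 35, 40, 13, 45, 17, 30, 22, 27, 24]
Result: [1, 37, 35, 40, 13, 45, 17, 30, 22, 27, 24]


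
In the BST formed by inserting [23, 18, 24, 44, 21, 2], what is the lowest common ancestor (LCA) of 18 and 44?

Tree insertion order: [23, 18, 24, 44, 21, 2]
Tree (level-order array): [23, 18, 24, 2, 21, None, 44]
In a BST, the LCA of p=18, q=44 is the first node v on the
root-to-leaf path with p <= v <= q (go left if both < v, right if both > v).
Walk from root:
  at 23: 18 <= 23 <= 44, this is the LCA
LCA = 23


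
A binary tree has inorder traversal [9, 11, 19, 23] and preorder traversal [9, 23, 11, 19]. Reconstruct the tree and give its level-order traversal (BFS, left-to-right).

Inorder:  [9, 11, 19, 23]
Preorder: [9, 23, 11, 19]
Algorithm: preorder visits root first, so consume preorder in order;
for each root, split the current inorder slice at that value into
left-subtree inorder and right-subtree inorder, then recurse.
Recursive splits:
  root=9; inorder splits into left=[], right=[11, 19, 23]
  root=23; inorder splits into left=[11, 19], right=[]
  root=11; inorder splits into left=[], right=[19]
  root=19; inorder splits into left=[], right=[]
Reconstructed level-order: [9, 23, 11, 19]


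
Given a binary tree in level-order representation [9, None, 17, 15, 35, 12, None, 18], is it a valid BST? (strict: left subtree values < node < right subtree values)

Level-order array: [9, None, 17, 15, 35, 12, None, 18]
Validate using subtree bounds (lo, hi): at each node, require lo < value < hi,
then recurse left with hi=value and right with lo=value.
Preorder trace (stopping at first violation):
  at node 9 with bounds (-inf, +inf): OK
  at node 17 with bounds (9, +inf): OK
  at node 15 with bounds (9, 17): OK
  at node 12 with bounds (9, 15): OK
  at node 35 with bounds (17, +inf): OK
  at node 18 with bounds (17, 35): OK
No violation found at any node.
Result: Valid BST


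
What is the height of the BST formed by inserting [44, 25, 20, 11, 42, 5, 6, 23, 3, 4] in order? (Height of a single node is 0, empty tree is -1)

Insertion order: [44, 25, 20, 11, 42, 5, 6, 23, 3, 4]
Tree (level-order array): [44, 25, None, 20, 42, 11, 23, None, None, 5, None, None, None, 3, 6, None, 4]
Compute height bottom-up (empty subtree = -1):
  height(4) = 1 + max(-1, -1) = 0
  height(3) = 1 + max(-1, 0) = 1
  height(6) = 1 + max(-1, -1) = 0
  height(5) = 1 + max(1, 0) = 2
  height(11) = 1 + max(2, -1) = 3
  height(23) = 1 + max(-1, -1) = 0
  height(20) = 1 + max(3, 0) = 4
  height(42) = 1 + max(-1, -1) = 0
  height(25) = 1 + max(4, 0) = 5
  height(44) = 1 + max(5, -1) = 6
Height = 6


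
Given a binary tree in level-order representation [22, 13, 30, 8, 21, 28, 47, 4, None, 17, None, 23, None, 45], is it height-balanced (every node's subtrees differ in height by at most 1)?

Tree (level-order array): [22, 13, 30, 8, 21, 28, 47, 4, None, 17, None, 23, None, 45]
Definition: a tree is height-balanced if, at every node, |h(left) - h(right)| <= 1 (empty subtree has height -1).
Bottom-up per-node check:
  node 4: h_left=-1, h_right=-1, diff=0 [OK], height=0
  node 8: h_left=0, h_right=-1, diff=1 [OK], height=1
  node 17: h_left=-1, h_right=-1, diff=0 [OK], height=0
  node 21: h_left=0, h_right=-1, diff=1 [OK], height=1
  node 13: h_left=1, h_right=1, diff=0 [OK], height=2
  node 23: h_left=-1, h_right=-1, diff=0 [OK], height=0
  node 28: h_left=0, h_right=-1, diff=1 [OK], height=1
  node 45: h_left=-1, h_right=-1, diff=0 [OK], height=0
  node 47: h_left=0, h_right=-1, diff=1 [OK], height=1
  node 30: h_left=1, h_right=1, diff=0 [OK], height=2
  node 22: h_left=2, h_right=2, diff=0 [OK], height=3
All nodes satisfy the balance condition.
Result: Balanced


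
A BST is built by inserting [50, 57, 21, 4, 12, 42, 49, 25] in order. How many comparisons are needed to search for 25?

Search path for 25: 50 -> 21 -> 42 -> 25
Found: True
Comparisons: 4


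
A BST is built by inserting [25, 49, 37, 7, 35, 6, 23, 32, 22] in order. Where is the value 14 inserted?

Starting tree (level order): [25, 7, 49, 6, 23, 37, None, None, None, 22, None, 35, None, None, None, 32]
Insertion path: 25 -> 7 -> 23 -> 22
Result: insert 14 as left child of 22
Final tree (level order): [25, 7, 49, 6, 23, 37, None, None, None, 22, None, 35, None, 14, None, 32]


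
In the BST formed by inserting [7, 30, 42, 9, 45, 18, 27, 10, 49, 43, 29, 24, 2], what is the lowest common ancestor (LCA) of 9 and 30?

Tree insertion order: [7, 30, 42, 9, 45, 18, 27, 10, 49, 43, 29, 24, 2]
Tree (level-order array): [7, 2, 30, None, None, 9, 42, None, 18, None, 45, 10, 27, 43, 49, None, None, 24, 29]
In a BST, the LCA of p=9, q=30 is the first node v on the
root-to-leaf path with p <= v <= q (go left if both < v, right if both > v).
Walk from root:
  at 7: both 9 and 30 > 7, go right
  at 30: 9 <= 30 <= 30, this is the LCA
LCA = 30


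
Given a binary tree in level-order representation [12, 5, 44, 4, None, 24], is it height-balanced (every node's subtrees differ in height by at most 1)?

Tree (level-order array): [12, 5, 44, 4, None, 24]
Definition: a tree is height-balanced if, at every node, |h(left) - h(right)| <= 1 (empty subtree has height -1).
Bottom-up per-node check:
  node 4: h_left=-1, h_right=-1, diff=0 [OK], height=0
  node 5: h_left=0, h_right=-1, diff=1 [OK], height=1
  node 24: h_left=-1, h_right=-1, diff=0 [OK], height=0
  node 44: h_left=0, h_right=-1, diff=1 [OK], height=1
  node 12: h_left=1, h_right=1, diff=0 [OK], height=2
All nodes satisfy the balance condition.
Result: Balanced


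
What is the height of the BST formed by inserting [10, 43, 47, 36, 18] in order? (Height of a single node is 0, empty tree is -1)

Insertion order: [10, 43, 47, 36, 18]
Tree (level-order array): [10, None, 43, 36, 47, 18]
Compute height bottom-up (empty subtree = -1):
  height(18) = 1 + max(-1, -1) = 0
  height(36) = 1 + max(0, -1) = 1
  height(47) = 1 + max(-1, -1) = 0
  height(43) = 1 + max(1, 0) = 2
  height(10) = 1 + max(-1, 2) = 3
Height = 3


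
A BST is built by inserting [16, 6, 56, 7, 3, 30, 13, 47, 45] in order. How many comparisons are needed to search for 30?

Search path for 30: 16 -> 56 -> 30
Found: True
Comparisons: 3


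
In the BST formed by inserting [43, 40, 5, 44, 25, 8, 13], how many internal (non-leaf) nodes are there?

Tree built from: [43, 40, 5, 44, 25, 8, 13]
Tree (level-order array): [43, 40, 44, 5, None, None, None, None, 25, 8, None, None, 13]
Rule: An internal node has at least one child.
Per-node child counts:
  node 43: 2 child(ren)
  node 40: 1 child(ren)
  node 5: 1 child(ren)
  node 25: 1 child(ren)
  node 8: 1 child(ren)
  node 13: 0 child(ren)
  node 44: 0 child(ren)
Matching nodes: [43, 40, 5, 25, 8]
Count of internal (non-leaf) nodes: 5


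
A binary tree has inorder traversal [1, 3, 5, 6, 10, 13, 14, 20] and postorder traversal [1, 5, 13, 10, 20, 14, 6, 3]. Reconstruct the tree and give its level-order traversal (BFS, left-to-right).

Inorder:   [1, 3, 5, 6, 10, 13, 14, 20]
Postorder: [1, 5, 13, 10, 20, 14, 6, 3]
Algorithm: postorder visits root last, so walk postorder right-to-left;
each value is the root of the current inorder slice — split it at that
value, recurse on the right subtree first, then the left.
Recursive splits:
  root=3; inorder splits into left=[1], right=[5, 6, 10, 13, 14, 20]
  root=6; inorder splits into left=[5], right=[10, 13, 14, 20]
  root=14; inorder splits into left=[10, 13], right=[20]
  root=20; inorder splits into left=[], right=[]
  root=10; inorder splits into left=[], right=[13]
  root=13; inorder splits into left=[], right=[]
  root=5; inorder splits into left=[], right=[]
  root=1; inorder splits into left=[], right=[]
Reconstructed level-order: [3, 1, 6, 5, 14, 10, 20, 13]


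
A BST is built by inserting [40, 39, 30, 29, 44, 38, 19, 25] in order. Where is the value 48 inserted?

Starting tree (level order): [40, 39, 44, 30, None, None, None, 29, 38, 19, None, None, None, None, 25]
Insertion path: 40 -> 44
Result: insert 48 as right child of 44
Final tree (level order): [40, 39, 44, 30, None, None, 48, 29, 38, None, None, 19, None, None, None, None, 25]


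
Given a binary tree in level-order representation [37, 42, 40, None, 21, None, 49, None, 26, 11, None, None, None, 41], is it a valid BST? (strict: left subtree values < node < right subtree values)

Level-order array: [37, 42, 40, None, 21, None, 49, None, 26, 11, None, None, None, 41]
Validate using subtree bounds (lo, hi): at each node, require lo < value < hi,
then recurse left with hi=value and right with lo=value.
Preorder trace (stopping at first violation):
  at node 37 with bounds (-inf, +inf): OK
  at node 42 with bounds (-inf, 37): VIOLATION
Node 42 violates its bound: not (-inf < 42 < 37).
Result: Not a valid BST


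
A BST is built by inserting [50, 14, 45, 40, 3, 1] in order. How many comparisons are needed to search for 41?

Search path for 41: 50 -> 14 -> 45 -> 40
Found: False
Comparisons: 4


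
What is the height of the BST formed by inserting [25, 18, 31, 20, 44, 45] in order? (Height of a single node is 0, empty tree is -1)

Insertion order: [25, 18, 31, 20, 44, 45]
Tree (level-order array): [25, 18, 31, None, 20, None, 44, None, None, None, 45]
Compute height bottom-up (empty subtree = -1):
  height(20) = 1 + max(-1, -1) = 0
  height(18) = 1 + max(-1, 0) = 1
  height(45) = 1 + max(-1, -1) = 0
  height(44) = 1 + max(-1, 0) = 1
  height(31) = 1 + max(-1, 1) = 2
  height(25) = 1 + max(1, 2) = 3
Height = 3


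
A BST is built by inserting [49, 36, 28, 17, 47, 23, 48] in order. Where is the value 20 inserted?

Starting tree (level order): [49, 36, None, 28, 47, 17, None, None, 48, None, 23]
Insertion path: 49 -> 36 -> 28 -> 17 -> 23
Result: insert 20 as left child of 23
Final tree (level order): [49, 36, None, 28, 47, 17, None, None, 48, None, 23, None, None, 20]


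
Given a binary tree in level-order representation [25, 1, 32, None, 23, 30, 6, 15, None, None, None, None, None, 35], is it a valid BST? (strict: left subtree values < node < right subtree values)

Level-order array: [25, 1, 32, None, 23, 30, 6, 15, None, None, None, None, None, 35]
Validate using subtree bounds (lo, hi): at each node, require lo < value < hi,
then recurse left with hi=value and right with lo=value.
Preorder trace (stopping at first violation):
  at node 25 with bounds (-inf, +inf): OK
  at node 1 with bounds (-inf, 25): OK
  at node 23 with bounds (1, 25): OK
  at node 15 with bounds (1, 23): OK
  at node 35 with bounds (1, 15): VIOLATION
Node 35 violates its bound: not (1 < 35 < 15).
Result: Not a valid BST


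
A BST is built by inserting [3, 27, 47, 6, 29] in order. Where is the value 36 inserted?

Starting tree (level order): [3, None, 27, 6, 47, None, None, 29]
Insertion path: 3 -> 27 -> 47 -> 29
Result: insert 36 as right child of 29
Final tree (level order): [3, None, 27, 6, 47, None, None, 29, None, None, 36]


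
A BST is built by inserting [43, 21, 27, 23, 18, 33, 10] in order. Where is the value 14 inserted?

Starting tree (level order): [43, 21, None, 18, 27, 10, None, 23, 33]
Insertion path: 43 -> 21 -> 18 -> 10
Result: insert 14 as right child of 10
Final tree (level order): [43, 21, None, 18, 27, 10, None, 23, 33, None, 14]


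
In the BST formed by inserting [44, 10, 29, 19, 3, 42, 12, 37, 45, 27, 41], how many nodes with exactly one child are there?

Tree built from: [44, 10, 29, 19, 3, 42, 12, 37, 45, 27, 41]
Tree (level-order array): [44, 10, 45, 3, 29, None, None, None, None, 19, 42, 12, 27, 37, None, None, None, None, None, None, 41]
Rule: These are nodes with exactly 1 non-null child.
Per-node child counts:
  node 44: 2 child(ren)
  node 10: 2 child(ren)
  node 3: 0 child(ren)
  node 29: 2 child(ren)
  node 19: 2 child(ren)
  node 12: 0 child(ren)
  node 27: 0 child(ren)
  node 42: 1 child(ren)
  node 37: 1 child(ren)
  node 41: 0 child(ren)
  node 45: 0 child(ren)
Matching nodes: [42, 37]
Count of nodes with exactly one child: 2


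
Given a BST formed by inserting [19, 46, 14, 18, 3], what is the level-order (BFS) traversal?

Tree insertion order: [19, 46, 14, 18, 3]
Tree (level-order array): [19, 14, 46, 3, 18]
BFS from the root, enqueuing left then right child of each popped node:
  queue [19] -> pop 19, enqueue [14, 46], visited so far: [19]
  queue [14, 46] -> pop 14, enqueue [3, 18], visited so far: [19, 14]
  queue [46, 3, 18] -> pop 46, enqueue [none], visited so far: [19, 14, 46]
  queue [3, 18] -> pop 3, enqueue [none], visited so far: [19, 14, 46, 3]
  queue [18] -> pop 18, enqueue [none], visited so far: [19, 14, 46, 3, 18]
Result: [19, 14, 46, 3, 18]


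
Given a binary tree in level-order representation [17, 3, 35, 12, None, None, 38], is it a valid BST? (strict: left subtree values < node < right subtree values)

Level-order array: [17, 3, 35, 12, None, None, 38]
Validate using subtree bounds (lo, hi): at each node, require lo < value < hi,
then recurse left with hi=value and right with lo=value.
Preorder trace (stopping at first violation):
  at node 17 with bounds (-inf, +inf): OK
  at node 3 with bounds (-inf, 17): OK
  at node 12 with bounds (-inf, 3): VIOLATION
Node 12 violates its bound: not (-inf < 12 < 3).
Result: Not a valid BST


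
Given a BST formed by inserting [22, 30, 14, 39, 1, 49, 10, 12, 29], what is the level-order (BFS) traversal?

Tree insertion order: [22, 30, 14, 39, 1, 49, 10, 12, 29]
Tree (level-order array): [22, 14, 30, 1, None, 29, 39, None, 10, None, None, None, 49, None, 12]
BFS from the root, enqueuing left then right child of each popped node:
  queue [22] -> pop 22, enqueue [14, 30], visited so far: [22]
  queue [14, 30] -> pop 14, enqueue [1], visited so far: [22, 14]
  queue [30, 1] -> pop 30, enqueue [29, 39], visited so far: [22, 14, 30]
  queue [1, 29, 39] -> pop 1, enqueue [10], visited so far: [22, 14, 30, 1]
  queue [29, 39, 10] -> pop 29, enqueue [none], visited so far: [22, 14, 30, 1, 29]
  queue [39, 10] -> pop 39, enqueue [49], visited so far: [22, 14, 30, 1, 29, 39]
  queue [10, 49] -> pop 10, enqueue [12], visited so far: [22, 14, 30, 1, 29, 39, 10]
  queue [49, 12] -> pop 49, enqueue [none], visited so far: [22, 14, 30, 1, 29, 39, 10, 49]
  queue [12] -> pop 12, enqueue [none], visited so far: [22, 14, 30, 1, 29, 39, 10, 49, 12]
Result: [22, 14, 30, 1, 29, 39, 10, 49, 12]


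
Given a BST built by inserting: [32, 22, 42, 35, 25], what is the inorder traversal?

Tree insertion order: [32, 22, 42, 35, 25]
Tree (level-order array): [32, 22, 42, None, 25, 35]
Inorder traversal: [22, 25, 32, 35, 42]


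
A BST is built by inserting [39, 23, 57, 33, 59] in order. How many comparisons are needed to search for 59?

Search path for 59: 39 -> 57 -> 59
Found: True
Comparisons: 3


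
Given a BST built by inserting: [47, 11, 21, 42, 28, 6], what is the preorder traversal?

Tree insertion order: [47, 11, 21, 42, 28, 6]
Tree (level-order array): [47, 11, None, 6, 21, None, None, None, 42, 28]
Preorder traversal: [47, 11, 6, 21, 42, 28]


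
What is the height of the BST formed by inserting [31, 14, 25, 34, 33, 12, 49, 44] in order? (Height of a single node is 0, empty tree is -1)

Insertion order: [31, 14, 25, 34, 33, 12, 49, 44]
Tree (level-order array): [31, 14, 34, 12, 25, 33, 49, None, None, None, None, None, None, 44]
Compute height bottom-up (empty subtree = -1):
  height(12) = 1 + max(-1, -1) = 0
  height(25) = 1 + max(-1, -1) = 0
  height(14) = 1 + max(0, 0) = 1
  height(33) = 1 + max(-1, -1) = 0
  height(44) = 1 + max(-1, -1) = 0
  height(49) = 1 + max(0, -1) = 1
  height(34) = 1 + max(0, 1) = 2
  height(31) = 1 + max(1, 2) = 3
Height = 3


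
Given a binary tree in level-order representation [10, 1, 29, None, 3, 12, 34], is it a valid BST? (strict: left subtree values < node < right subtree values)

Level-order array: [10, 1, 29, None, 3, 12, 34]
Validate using subtree bounds (lo, hi): at each node, require lo < value < hi,
then recurse left with hi=value and right with lo=value.
Preorder trace (stopping at first violation):
  at node 10 with bounds (-inf, +inf): OK
  at node 1 with bounds (-inf, 10): OK
  at node 3 with bounds (1, 10): OK
  at node 29 with bounds (10, +inf): OK
  at node 12 with bounds (10, 29): OK
  at node 34 with bounds (29, +inf): OK
No violation found at any node.
Result: Valid BST


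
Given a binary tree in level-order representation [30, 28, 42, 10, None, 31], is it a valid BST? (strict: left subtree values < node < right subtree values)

Level-order array: [30, 28, 42, 10, None, 31]
Validate using subtree bounds (lo, hi): at each node, require lo < value < hi,
then recurse left with hi=value and right with lo=value.
Preorder trace (stopping at first violation):
  at node 30 with bounds (-inf, +inf): OK
  at node 28 with bounds (-inf, 30): OK
  at node 10 with bounds (-inf, 28): OK
  at node 42 with bounds (30, +inf): OK
  at node 31 with bounds (30, 42): OK
No violation found at any node.
Result: Valid BST


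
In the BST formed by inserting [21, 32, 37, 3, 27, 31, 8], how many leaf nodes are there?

Tree built from: [21, 32, 37, 3, 27, 31, 8]
Tree (level-order array): [21, 3, 32, None, 8, 27, 37, None, None, None, 31]
Rule: A leaf has 0 children.
Per-node child counts:
  node 21: 2 child(ren)
  node 3: 1 child(ren)
  node 8: 0 child(ren)
  node 32: 2 child(ren)
  node 27: 1 child(ren)
  node 31: 0 child(ren)
  node 37: 0 child(ren)
Matching nodes: [8, 31, 37]
Count of leaf nodes: 3


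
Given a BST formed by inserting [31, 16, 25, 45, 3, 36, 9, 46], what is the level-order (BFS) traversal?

Tree insertion order: [31, 16, 25, 45, 3, 36, 9, 46]
Tree (level-order array): [31, 16, 45, 3, 25, 36, 46, None, 9]
BFS from the root, enqueuing left then right child of each popped node:
  queue [31] -> pop 31, enqueue [16, 45], visited so far: [31]
  queue [16, 45] -> pop 16, enqueue [3, 25], visited so far: [31, 16]
  queue [45, 3, 25] -> pop 45, enqueue [36, 46], visited so far: [31, 16, 45]
  queue [3, 25, 36, 46] -> pop 3, enqueue [9], visited so far: [31, 16, 45, 3]
  queue [25, 36, 46, 9] -> pop 25, enqueue [none], visited so far: [31, 16, 45, 3, 25]
  queue [36, 46, 9] -> pop 36, enqueue [none], visited so far: [31, 16, 45, 3, 25, 36]
  queue [46, 9] -> pop 46, enqueue [none], visited so far: [31, 16, 45, 3, 25, 36, 46]
  queue [9] -> pop 9, enqueue [none], visited so far: [31, 16, 45, 3, 25, 36, 46, 9]
Result: [31, 16, 45, 3, 25, 36, 46, 9]


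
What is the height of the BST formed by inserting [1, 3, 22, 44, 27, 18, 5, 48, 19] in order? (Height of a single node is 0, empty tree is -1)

Insertion order: [1, 3, 22, 44, 27, 18, 5, 48, 19]
Tree (level-order array): [1, None, 3, None, 22, 18, 44, 5, 19, 27, 48]
Compute height bottom-up (empty subtree = -1):
  height(5) = 1 + max(-1, -1) = 0
  height(19) = 1 + max(-1, -1) = 0
  height(18) = 1 + max(0, 0) = 1
  height(27) = 1 + max(-1, -1) = 0
  height(48) = 1 + max(-1, -1) = 0
  height(44) = 1 + max(0, 0) = 1
  height(22) = 1 + max(1, 1) = 2
  height(3) = 1 + max(-1, 2) = 3
  height(1) = 1 + max(-1, 3) = 4
Height = 4


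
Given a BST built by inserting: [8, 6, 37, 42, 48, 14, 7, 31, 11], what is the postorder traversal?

Tree insertion order: [8, 6, 37, 42, 48, 14, 7, 31, 11]
Tree (level-order array): [8, 6, 37, None, 7, 14, 42, None, None, 11, 31, None, 48]
Postorder traversal: [7, 6, 11, 31, 14, 48, 42, 37, 8]


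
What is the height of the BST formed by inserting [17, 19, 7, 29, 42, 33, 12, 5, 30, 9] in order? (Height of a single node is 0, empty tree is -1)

Insertion order: [17, 19, 7, 29, 42, 33, 12, 5, 30, 9]
Tree (level-order array): [17, 7, 19, 5, 12, None, 29, None, None, 9, None, None, 42, None, None, 33, None, 30]
Compute height bottom-up (empty subtree = -1):
  height(5) = 1 + max(-1, -1) = 0
  height(9) = 1 + max(-1, -1) = 0
  height(12) = 1 + max(0, -1) = 1
  height(7) = 1 + max(0, 1) = 2
  height(30) = 1 + max(-1, -1) = 0
  height(33) = 1 + max(0, -1) = 1
  height(42) = 1 + max(1, -1) = 2
  height(29) = 1 + max(-1, 2) = 3
  height(19) = 1 + max(-1, 3) = 4
  height(17) = 1 + max(2, 4) = 5
Height = 5


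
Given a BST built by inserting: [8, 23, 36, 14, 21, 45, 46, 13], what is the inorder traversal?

Tree insertion order: [8, 23, 36, 14, 21, 45, 46, 13]
Tree (level-order array): [8, None, 23, 14, 36, 13, 21, None, 45, None, None, None, None, None, 46]
Inorder traversal: [8, 13, 14, 21, 23, 36, 45, 46]


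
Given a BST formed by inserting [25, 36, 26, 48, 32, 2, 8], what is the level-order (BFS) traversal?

Tree insertion order: [25, 36, 26, 48, 32, 2, 8]
Tree (level-order array): [25, 2, 36, None, 8, 26, 48, None, None, None, 32]
BFS from the root, enqueuing left then right child of each popped node:
  queue [25] -> pop 25, enqueue [2, 36], visited so far: [25]
  queue [2, 36] -> pop 2, enqueue [8], visited so far: [25, 2]
  queue [36, 8] -> pop 36, enqueue [26, 48], visited so far: [25, 2, 36]
  queue [8, 26, 48] -> pop 8, enqueue [none], visited so far: [25, 2, 36, 8]
  queue [26, 48] -> pop 26, enqueue [32], visited so far: [25, 2, 36, 8, 26]
  queue [48, 32] -> pop 48, enqueue [none], visited so far: [25, 2, 36, 8, 26, 48]
  queue [32] -> pop 32, enqueue [none], visited so far: [25, 2, 36, 8, 26, 48, 32]
Result: [25, 2, 36, 8, 26, 48, 32]


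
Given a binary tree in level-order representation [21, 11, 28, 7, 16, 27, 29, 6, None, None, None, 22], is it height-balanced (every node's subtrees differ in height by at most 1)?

Tree (level-order array): [21, 11, 28, 7, 16, 27, 29, 6, None, None, None, 22]
Definition: a tree is height-balanced if, at every node, |h(left) - h(right)| <= 1 (empty subtree has height -1).
Bottom-up per-node check:
  node 6: h_left=-1, h_right=-1, diff=0 [OK], height=0
  node 7: h_left=0, h_right=-1, diff=1 [OK], height=1
  node 16: h_left=-1, h_right=-1, diff=0 [OK], height=0
  node 11: h_left=1, h_right=0, diff=1 [OK], height=2
  node 22: h_left=-1, h_right=-1, diff=0 [OK], height=0
  node 27: h_left=0, h_right=-1, diff=1 [OK], height=1
  node 29: h_left=-1, h_right=-1, diff=0 [OK], height=0
  node 28: h_left=1, h_right=0, diff=1 [OK], height=2
  node 21: h_left=2, h_right=2, diff=0 [OK], height=3
All nodes satisfy the balance condition.
Result: Balanced


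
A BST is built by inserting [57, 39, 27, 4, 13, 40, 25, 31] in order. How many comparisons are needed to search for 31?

Search path for 31: 57 -> 39 -> 27 -> 31
Found: True
Comparisons: 4


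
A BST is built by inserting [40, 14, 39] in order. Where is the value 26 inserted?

Starting tree (level order): [40, 14, None, None, 39]
Insertion path: 40 -> 14 -> 39
Result: insert 26 as left child of 39
Final tree (level order): [40, 14, None, None, 39, 26]


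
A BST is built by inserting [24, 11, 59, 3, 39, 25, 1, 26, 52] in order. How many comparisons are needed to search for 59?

Search path for 59: 24 -> 59
Found: True
Comparisons: 2


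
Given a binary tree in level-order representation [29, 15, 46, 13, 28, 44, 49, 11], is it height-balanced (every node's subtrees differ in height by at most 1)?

Tree (level-order array): [29, 15, 46, 13, 28, 44, 49, 11]
Definition: a tree is height-balanced if, at every node, |h(left) - h(right)| <= 1 (empty subtree has height -1).
Bottom-up per-node check:
  node 11: h_left=-1, h_right=-1, diff=0 [OK], height=0
  node 13: h_left=0, h_right=-1, diff=1 [OK], height=1
  node 28: h_left=-1, h_right=-1, diff=0 [OK], height=0
  node 15: h_left=1, h_right=0, diff=1 [OK], height=2
  node 44: h_left=-1, h_right=-1, diff=0 [OK], height=0
  node 49: h_left=-1, h_right=-1, diff=0 [OK], height=0
  node 46: h_left=0, h_right=0, diff=0 [OK], height=1
  node 29: h_left=2, h_right=1, diff=1 [OK], height=3
All nodes satisfy the balance condition.
Result: Balanced


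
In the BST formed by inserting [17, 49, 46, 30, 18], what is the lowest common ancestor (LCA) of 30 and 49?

Tree insertion order: [17, 49, 46, 30, 18]
Tree (level-order array): [17, None, 49, 46, None, 30, None, 18]
In a BST, the LCA of p=30, q=49 is the first node v on the
root-to-leaf path with p <= v <= q (go left if both < v, right if both > v).
Walk from root:
  at 17: both 30 and 49 > 17, go right
  at 49: 30 <= 49 <= 49, this is the LCA
LCA = 49


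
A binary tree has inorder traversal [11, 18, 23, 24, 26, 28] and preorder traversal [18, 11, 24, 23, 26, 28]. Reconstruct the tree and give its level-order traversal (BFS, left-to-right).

Inorder:  [11, 18, 23, 24, 26, 28]
Preorder: [18, 11, 24, 23, 26, 28]
Algorithm: preorder visits root first, so consume preorder in order;
for each root, split the current inorder slice at that value into
left-subtree inorder and right-subtree inorder, then recurse.
Recursive splits:
  root=18; inorder splits into left=[11], right=[23, 24, 26, 28]
  root=11; inorder splits into left=[], right=[]
  root=24; inorder splits into left=[23], right=[26, 28]
  root=23; inorder splits into left=[], right=[]
  root=26; inorder splits into left=[], right=[28]
  root=28; inorder splits into left=[], right=[]
Reconstructed level-order: [18, 11, 24, 23, 26, 28]


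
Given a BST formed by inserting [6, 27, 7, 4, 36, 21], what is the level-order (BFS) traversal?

Tree insertion order: [6, 27, 7, 4, 36, 21]
Tree (level-order array): [6, 4, 27, None, None, 7, 36, None, 21]
BFS from the root, enqueuing left then right child of each popped node:
  queue [6] -> pop 6, enqueue [4, 27], visited so far: [6]
  queue [4, 27] -> pop 4, enqueue [none], visited so far: [6, 4]
  queue [27] -> pop 27, enqueue [7, 36], visited so far: [6, 4, 27]
  queue [7, 36] -> pop 7, enqueue [21], visited so far: [6, 4, 27, 7]
  queue [36, 21] -> pop 36, enqueue [none], visited so far: [6, 4, 27, 7, 36]
  queue [21] -> pop 21, enqueue [none], visited so far: [6, 4, 27, 7, 36, 21]
Result: [6, 4, 27, 7, 36, 21]


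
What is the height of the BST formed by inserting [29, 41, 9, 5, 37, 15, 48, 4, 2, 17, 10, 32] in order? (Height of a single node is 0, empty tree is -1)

Insertion order: [29, 41, 9, 5, 37, 15, 48, 4, 2, 17, 10, 32]
Tree (level-order array): [29, 9, 41, 5, 15, 37, 48, 4, None, 10, 17, 32, None, None, None, 2]
Compute height bottom-up (empty subtree = -1):
  height(2) = 1 + max(-1, -1) = 0
  height(4) = 1 + max(0, -1) = 1
  height(5) = 1 + max(1, -1) = 2
  height(10) = 1 + max(-1, -1) = 0
  height(17) = 1 + max(-1, -1) = 0
  height(15) = 1 + max(0, 0) = 1
  height(9) = 1 + max(2, 1) = 3
  height(32) = 1 + max(-1, -1) = 0
  height(37) = 1 + max(0, -1) = 1
  height(48) = 1 + max(-1, -1) = 0
  height(41) = 1 + max(1, 0) = 2
  height(29) = 1 + max(3, 2) = 4
Height = 4


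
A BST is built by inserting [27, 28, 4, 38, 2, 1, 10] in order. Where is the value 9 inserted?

Starting tree (level order): [27, 4, 28, 2, 10, None, 38, 1]
Insertion path: 27 -> 4 -> 10
Result: insert 9 as left child of 10
Final tree (level order): [27, 4, 28, 2, 10, None, 38, 1, None, 9]


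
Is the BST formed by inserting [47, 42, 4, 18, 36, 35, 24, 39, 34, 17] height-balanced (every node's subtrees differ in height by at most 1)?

Tree (level-order array): [47, 42, None, 4, None, None, 18, 17, 36, None, None, 35, 39, 24, None, None, None, None, 34]
Definition: a tree is height-balanced if, at every node, |h(left) - h(right)| <= 1 (empty subtree has height -1).
Bottom-up per-node check:
  node 17: h_left=-1, h_right=-1, diff=0 [OK], height=0
  node 34: h_left=-1, h_right=-1, diff=0 [OK], height=0
  node 24: h_left=-1, h_right=0, diff=1 [OK], height=1
  node 35: h_left=1, h_right=-1, diff=2 [FAIL (|1--1|=2 > 1)], height=2
  node 39: h_left=-1, h_right=-1, diff=0 [OK], height=0
  node 36: h_left=2, h_right=0, diff=2 [FAIL (|2-0|=2 > 1)], height=3
  node 18: h_left=0, h_right=3, diff=3 [FAIL (|0-3|=3 > 1)], height=4
  node 4: h_left=-1, h_right=4, diff=5 [FAIL (|-1-4|=5 > 1)], height=5
  node 42: h_left=5, h_right=-1, diff=6 [FAIL (|5--1|=6 > 1)], height=6
  node 47: h_left=6, h_right=-1, diff=7 [FAIL (|6--1|=7 > 1)], height=7
Node 35 violates the condition: |1 - -1| = 2 > 1.
Result: Not balanced


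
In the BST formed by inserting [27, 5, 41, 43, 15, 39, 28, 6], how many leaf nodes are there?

Tree built from: [27, 5, 41, 43, 15, 39, 28, 6]
Tree (level-order array): [27, 5, 41, None, 15, 39, 43, 6, None, 28]
Rule: A leaf has 0 children.
Per-node child counts:
  node 27: 2 child(ren)
  node 5: 1 child(ren)
  node 15: 1 child(ren)
  node 6: 0 child(ren)
  node 41: 2 child(ren)
  node 39: 1 child(ren)
  node 28: 0 child(ren)
  node 43: 0 child(ren)
Matching nodes: [6, 28, 43]
Count of leaf nodes: 3


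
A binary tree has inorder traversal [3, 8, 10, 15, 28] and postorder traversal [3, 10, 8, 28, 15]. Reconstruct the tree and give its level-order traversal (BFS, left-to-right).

Inorder:   [3, 8, 10, 15, 28]
Postorder: [3, 10, 8, 28, 15]
Algorithm: postorder visits root last, so walk postorder right-to-left;
each value is the root of the current inorder slice — split it at that
value, recurse on the right subtree first, then the left.
Recursive splits:
  root=15; inorder splits into left=[3, 8, 10], right=[28]
  root=28; inorder splits into left=[], right=[]
  root=8; inorder splits into left=[3], right=[10]
  root=10; inorder splits into left=[], right=[]
  root=3; inorder splits into left=[], right=[]
Reconstructed level-order: [15, 8, 28, 3, 10]
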